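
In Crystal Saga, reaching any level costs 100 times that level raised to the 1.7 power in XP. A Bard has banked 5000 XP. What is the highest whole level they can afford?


XP = 100 * level^1.7, so level = (XP / 100)^(1/1.7)
= (5000 / 100)^(1/1.7)
= 50.0^0.5882
= 9.9861
Floor: level = 9

level 9


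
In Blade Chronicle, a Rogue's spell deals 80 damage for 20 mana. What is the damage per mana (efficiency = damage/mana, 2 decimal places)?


Efficiency = damage / mana
= 80 / 20
= 4.00

4.00 dmg/mana


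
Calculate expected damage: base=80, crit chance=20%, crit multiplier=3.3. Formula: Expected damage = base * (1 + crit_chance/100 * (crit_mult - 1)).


E[dmg] = base * (1 + crit_chance * (crit_mult - 1))
cc as decimal = 20/100 = 0.2
cm - 1 = 3.3 - 1 = 2.3
Bonus factor = 0.2 * 2.3 = 0.46
Total multiplier = 1 + 0.46 = 1.46
Expected damage = 80 * 1.46 = 116.80

116.80 damage


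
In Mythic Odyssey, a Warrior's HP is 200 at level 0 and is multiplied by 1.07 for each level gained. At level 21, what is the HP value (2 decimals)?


value = base * growth^level
= 200 * 1.07^21
= 200 * 4.140562
= 828.11

828.11 HP


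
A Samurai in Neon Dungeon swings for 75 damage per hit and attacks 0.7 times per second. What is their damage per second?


DPS = damage * attack_speed
= 75 * 0.7
= 52.5

52.5 DPS


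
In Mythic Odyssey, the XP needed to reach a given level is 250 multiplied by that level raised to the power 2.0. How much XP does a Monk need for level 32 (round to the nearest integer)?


XP = 250 * level^2.0
Substitute level = 32:
XP = 250 * 32^2.0
= 250 * 1024.0
= 256000

256000 XP


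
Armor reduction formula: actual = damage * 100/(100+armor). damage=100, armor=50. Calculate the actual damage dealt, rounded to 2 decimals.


actual = 100 * 100 / (100 + 50)
= 100 * 100 / 150
= 10000 / 150
= 66.67

66.67 damage


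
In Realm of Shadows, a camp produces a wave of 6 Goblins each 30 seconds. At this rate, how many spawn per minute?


Spawns per minute = count * (60 / interval)
= 6 * (60 / 30)
= 6 * 2.0
= 12.0

12.0 per minute


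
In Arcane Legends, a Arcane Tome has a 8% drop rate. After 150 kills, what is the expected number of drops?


Expected drops = kills * (drop_rate / 100)
= 150 * (8 / 100)
= 150 * 0.08
= 12.0

12.0 drops


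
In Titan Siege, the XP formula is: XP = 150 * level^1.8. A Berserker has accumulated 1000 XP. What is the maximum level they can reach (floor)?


XP = 150 * level^1.8, so level = (XP / 150)^(1/1.8)
= (1000 / 150)^(1/1.8)
= 6.6667^0.5556
= 2.869
Floor: level = 2

level 2


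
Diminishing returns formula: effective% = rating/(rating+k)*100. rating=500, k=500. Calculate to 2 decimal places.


effective% = rating / (rating + k) * 100
= 500 / (500 + 500) * 100
= 500 / 1000 * 100
= 0.5 * 100
= 50.00%

50.00%


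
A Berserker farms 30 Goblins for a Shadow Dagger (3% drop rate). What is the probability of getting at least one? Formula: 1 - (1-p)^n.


P(at least one) = 1 - P(none) = 1 - (1-p)^n
p = 3/100 = 0.03
1 - p = 0.97
(1 - p)^30 = 0.97^30 = 0.401007
P(at least one) = 1 - 0.401007 = 0.5990

0.5990


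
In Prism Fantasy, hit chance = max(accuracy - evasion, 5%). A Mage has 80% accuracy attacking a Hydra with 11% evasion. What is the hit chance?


accuracy - evasion = 80 - 11 = 69
Apply floor: max(69, 5) = 69
Hit chance = 69%

69%


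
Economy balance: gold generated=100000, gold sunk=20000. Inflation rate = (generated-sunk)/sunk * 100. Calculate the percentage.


Net gold = 100000 - 20000 = 80000
Inflation rate = net / sunk * 100 = 80000 / 20000 * 100
= 4.0 * 100
= 400.00%

400.00%


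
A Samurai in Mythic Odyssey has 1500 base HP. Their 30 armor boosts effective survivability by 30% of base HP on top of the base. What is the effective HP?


EHP = 1500 * (1 + 30/100)
= 1500 * (1 + 0.3)
= 1500 * 1.3
= 1950.0

1950.0 EHP


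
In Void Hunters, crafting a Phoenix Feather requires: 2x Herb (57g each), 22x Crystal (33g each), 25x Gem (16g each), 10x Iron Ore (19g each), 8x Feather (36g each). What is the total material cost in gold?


Cost breakdown:
  Herb: 2 * 57 = 114
  Crystal: 22 * 33 = 726
  Gem: 25 * 16 = 400
  Iron Ore: 10 * 19 = 190
  Feather: 8 * 36 = 288
Total = 114 + 726 + 400 + 190 + 288 = 1718

1718 gold


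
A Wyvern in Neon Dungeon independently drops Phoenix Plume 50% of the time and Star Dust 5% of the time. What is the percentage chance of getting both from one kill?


For independent events, P(both) = P(A) * P(B)
= 50% * 5%
= 250 / 100 %
= 2.5%

2.5%


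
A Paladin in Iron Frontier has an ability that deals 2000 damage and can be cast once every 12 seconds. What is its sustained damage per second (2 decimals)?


DPS = damage / cooldown
= 2000 / 12
= 166.67

166.67 DPS


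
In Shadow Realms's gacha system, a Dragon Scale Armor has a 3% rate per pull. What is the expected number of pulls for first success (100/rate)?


Expected pulls for a geometric distribution = 1/p = 100 / rate%
= 100 / 3
= 33.33

33.33 pulls


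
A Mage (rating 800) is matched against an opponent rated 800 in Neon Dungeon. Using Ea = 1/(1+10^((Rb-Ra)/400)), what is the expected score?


Elo expected score: Ea = 1/(1 + 10^((Rb-Ra)/400))
Rb - Ra = 800 - 800 = 0
(Rb-Ra)/400 = 0/400 = 0.0
10^0.0 = 1.0
Ea = 1/(1 + 1.0) = 1/2.0 = 0.5000

0.5000


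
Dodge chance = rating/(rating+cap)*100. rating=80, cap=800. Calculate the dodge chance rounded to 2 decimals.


dodge% = 80 / (80 + 800) * 100
= 80 / 880 * 100
= 0.090909 * 100
= 9.09%

9.09%


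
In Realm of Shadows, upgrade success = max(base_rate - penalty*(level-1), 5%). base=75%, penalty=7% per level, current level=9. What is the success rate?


raw_rate = 75 - 7 * (9 - 1)
= 75 - 7 * 8
= 75 - 56
= 19
Apply floor: max(19, 5) = 19%

19%


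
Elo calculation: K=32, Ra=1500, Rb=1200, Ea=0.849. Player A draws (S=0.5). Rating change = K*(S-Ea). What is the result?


Elo update: delta = K * (S - Ea), where S = 0.5 (draws)
S - Ea = 0.5 - 0.849 = -0.349
Rating change = 32 * -0.349
= -11.17

-11.17 rating points


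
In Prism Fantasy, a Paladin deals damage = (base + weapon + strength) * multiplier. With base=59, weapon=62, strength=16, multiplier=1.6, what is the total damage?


Sum base + weapon + str = 59 + 62 + 16 = 137
Multiply by 1.6:
137 * 1.6 = 219.2

219.2 damage


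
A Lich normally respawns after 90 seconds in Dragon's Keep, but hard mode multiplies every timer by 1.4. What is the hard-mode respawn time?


Respawn time = base * multiplier
= 90 * 1.4
= 126.0 seconds

126.0 seconds


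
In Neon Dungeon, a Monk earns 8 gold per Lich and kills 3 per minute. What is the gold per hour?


Gold per minute = 8 * 3 = 24
Gold per hour = 24 * 60 = 1440

1440 gold/hour


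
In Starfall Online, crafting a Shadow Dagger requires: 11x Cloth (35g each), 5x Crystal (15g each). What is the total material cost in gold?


Cost breakdown:
  Cloth: 11 * 35 = 385
  Crystal: 5 * 15 = 75
Total = 385 + 75 = 460

460 gold


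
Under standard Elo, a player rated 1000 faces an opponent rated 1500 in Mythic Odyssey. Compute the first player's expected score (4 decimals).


Elo expected score: Ea = 1/(1 + 10^((Rb-Ra)/400))
Rb - Ra = 1500 - 1000 = 500
(Rb-Ra)/400 = 500/400 = 1.25
10^1.25 = 17.782794
Ea = 1/(1 + 17.782794) = 1/18.782794 = 0.0532

0.0532


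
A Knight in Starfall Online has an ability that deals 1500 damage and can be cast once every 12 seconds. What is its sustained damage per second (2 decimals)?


DPS = damage / cooldown
= 1500 / 12
= 125.00

125.00 DPS


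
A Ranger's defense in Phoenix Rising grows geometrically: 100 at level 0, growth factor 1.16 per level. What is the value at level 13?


value = base * growth^level
= 100 * 1.16^13
= 100 * 6.885791
= 688.58

688.58 defense


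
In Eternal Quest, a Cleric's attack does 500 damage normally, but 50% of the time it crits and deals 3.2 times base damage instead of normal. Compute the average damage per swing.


E[dmg] = base * (1 + crit_chance * (crit_mult - 1))
cc as decimal = 50/100 = 0.5
cm - 1 = 3.2 - 1 = 2.2
Bonus factor = 0.5 * 2.2 = 1.1
Total multiplier = 1 + 1.1 = 2.1
Expected damage = 500 * 2.1 = 1050.00

1050.00 damage


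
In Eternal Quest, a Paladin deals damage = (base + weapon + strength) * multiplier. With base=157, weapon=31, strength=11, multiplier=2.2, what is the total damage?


Sum base + weapon + str = 157 + 31 + 11 = 199
Multiply by 2.2:
199 * 2.2 = 437.8

437.8 damage


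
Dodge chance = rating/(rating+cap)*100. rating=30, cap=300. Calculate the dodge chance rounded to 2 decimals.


dodge% = 30 / (30 + 300) * 100
= 30 / 330 * 100
= 0.090909 * 100
= 9.09%

9.09%


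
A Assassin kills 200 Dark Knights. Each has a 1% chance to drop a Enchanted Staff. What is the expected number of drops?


Expected drops = kills * (drop_rate / 100)
= 200 * (1 / 100)
= 200 * 0.01
= 2.0

2.0 drops


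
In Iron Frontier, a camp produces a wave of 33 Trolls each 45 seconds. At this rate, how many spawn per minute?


Spawns per minute = count * (60 / interval)
= 33 * (60 / 45)
= 33 * 1.3333
= 44.0

44.0 per minute


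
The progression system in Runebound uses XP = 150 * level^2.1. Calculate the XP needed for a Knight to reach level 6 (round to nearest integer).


XP = 150 * level^2.1
Substitute level = 6:
XP = 150 * 6^2.1
= 150 * 43.0643
= 6460

6460 XP


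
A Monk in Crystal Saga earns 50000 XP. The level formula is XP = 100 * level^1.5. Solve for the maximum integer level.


XP = 100 * level^1.5, so level = (XP / 100)^(1/1.5)
= (50000 / 100)^(1/1.5)
= 500.0^0.6667
= 62.9961
Floor: level = 62

level 62


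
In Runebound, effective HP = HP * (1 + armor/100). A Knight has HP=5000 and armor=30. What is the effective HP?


EHP = 5000 * (1 + 30/100)
= 5000 * (1 + 0.3)
= 5000 * 1.3
= 6500.0

6500.0 EHP


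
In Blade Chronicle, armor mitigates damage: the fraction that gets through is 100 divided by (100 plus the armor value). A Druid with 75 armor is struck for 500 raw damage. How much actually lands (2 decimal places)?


actual = 500 * 100 / (100 + 75)
= 500 * 100 / 175
= 50000 / 175
= 285.71

285.71 damage


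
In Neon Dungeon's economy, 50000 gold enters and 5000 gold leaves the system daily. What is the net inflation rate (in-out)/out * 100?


Net gold = 50000 - 5000 = 45000
Inflation rate = net / sunk * 100 = 45000 / 5000 * 100
= 9.0 * 100
= 900.00%

900.00%


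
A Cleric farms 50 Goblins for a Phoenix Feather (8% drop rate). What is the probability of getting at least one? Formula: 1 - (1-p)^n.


P(at least one) = 1 - P(none) = 1 - (1-p)^n
p = 8/100 = 0.08
1 - p = 0.92
(1 - p)^50 = 0.92^50 = 0.015466
P(at least one) = 1 - 0.015466 = 0.9845

0.9845


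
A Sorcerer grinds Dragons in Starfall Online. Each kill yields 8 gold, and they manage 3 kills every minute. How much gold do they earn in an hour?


Gold per minute = 8 * 3 = 24
Gold per hour = 24 * 60 = 1440

1440 gold/hour


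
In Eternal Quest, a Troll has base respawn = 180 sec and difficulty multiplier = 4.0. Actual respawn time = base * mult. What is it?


Respawn time = base * multiplier
= 180 * 4.0
= 720.0 seconds

720.0 seconds


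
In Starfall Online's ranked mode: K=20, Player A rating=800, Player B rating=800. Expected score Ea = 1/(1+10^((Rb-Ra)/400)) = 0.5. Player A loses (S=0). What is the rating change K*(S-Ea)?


Elo update: delta = K * (S - Ea), where S = 0 (loses)
S - Ea = 0 - 0.5 = -0.5
Rating change = 20 * -0.5
= -10.00

-10.00 rating points


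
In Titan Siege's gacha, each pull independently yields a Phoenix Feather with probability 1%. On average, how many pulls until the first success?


Expected pulls for a geometric distribution = 1/p = 100 / rate%
= 100 / 1
= 100.0

100.0 pulls


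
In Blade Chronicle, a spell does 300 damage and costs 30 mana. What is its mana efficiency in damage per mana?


Efficiency = damage / mana
= 300 / 30
= 10.00

10.00 dmg/mana


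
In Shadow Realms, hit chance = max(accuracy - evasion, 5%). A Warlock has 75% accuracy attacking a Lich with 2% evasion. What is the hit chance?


accuracy - evasion = 75 - 2 = 73
Apply floor: max(73, 5) = 73
Hit chance = 73%

73%


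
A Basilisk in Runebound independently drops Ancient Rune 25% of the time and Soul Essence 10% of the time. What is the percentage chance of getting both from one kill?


For independent events, P(both) = P(A) * P(B)
= 25% * 10%
= 250 / 100 %
= 2.5%

2.5%


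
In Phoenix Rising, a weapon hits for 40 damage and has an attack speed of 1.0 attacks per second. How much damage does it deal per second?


DPS = damage * attack_speed
= 40 * 1.0
= 40.0

40.0 DPS


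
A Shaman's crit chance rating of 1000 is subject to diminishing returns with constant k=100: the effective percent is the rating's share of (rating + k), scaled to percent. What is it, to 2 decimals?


effective% = rating / (rating + k) * 100
= 1000 / (1000 + 100) * 100
= 1000 / 1100 * 100
= 0.909091 * 100
= 90.91%

90.91%


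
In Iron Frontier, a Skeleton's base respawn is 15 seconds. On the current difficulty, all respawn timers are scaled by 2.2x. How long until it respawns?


Respawn time = base * multiplier
= 15 * 2.2
= 33.0 seconds

33.0 seconds


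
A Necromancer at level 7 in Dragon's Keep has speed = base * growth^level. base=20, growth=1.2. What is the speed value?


value = base * growth^level
= 20 * 1.2^7
= 20 * 3.583181
= 71.66

71.66 speed


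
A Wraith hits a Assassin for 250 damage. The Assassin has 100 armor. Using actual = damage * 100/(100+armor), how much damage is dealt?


actual = 250 * 100 / (100 + 100)
= 250 * 100 / 200
= 25000 / 200
= 125.00

125.00 damage


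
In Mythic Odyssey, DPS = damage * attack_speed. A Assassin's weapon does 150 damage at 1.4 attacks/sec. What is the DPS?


DPS = damage * attack_speed
= 150 * 1.4
= 210.0

210.0 DPS


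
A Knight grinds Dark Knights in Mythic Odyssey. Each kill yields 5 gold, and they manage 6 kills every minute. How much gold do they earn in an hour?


Gold per minute = 5 * 6 = 30
Gold per hour = 30 * 60 = 1800

1800 gold/hour


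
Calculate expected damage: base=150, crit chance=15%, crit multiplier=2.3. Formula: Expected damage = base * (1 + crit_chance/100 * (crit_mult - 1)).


E[dmg] = base * (1 + crit_chance * (crit_mult - 1))
cc as decimal = 15/100 = 0.15
cm - 1 = 2.3 - 1 = 1.3
Bonus factor = 0.15 * 1.3 = 0.195
Total multiplier = 1 + 0.195 = 1.195
Expected damage = 150 * 1.195 = 179.25

179.25 damage


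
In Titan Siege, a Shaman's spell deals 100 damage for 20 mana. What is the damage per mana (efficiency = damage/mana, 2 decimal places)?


Efficiency = damage / mana
= 100 / 20
= 5.00

5.00 dmg/mana


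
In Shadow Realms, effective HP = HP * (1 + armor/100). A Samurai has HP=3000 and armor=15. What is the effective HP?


EHP = 3000 * (1 + 15/100)
= 3000 * (1 + 0.15)
= 3000 * 1.15
= 3450.0

3450.0 EHP


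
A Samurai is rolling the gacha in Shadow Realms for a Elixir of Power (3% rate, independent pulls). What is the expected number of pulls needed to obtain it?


Expected pulls for a geometric distribution = 1/p = 100 / rate%
= 100 / 3
= 33.33

33.33 pulls


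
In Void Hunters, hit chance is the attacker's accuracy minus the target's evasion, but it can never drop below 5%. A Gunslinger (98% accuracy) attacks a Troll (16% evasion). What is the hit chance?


accuracy - evasion = 98 - 16 = 82
Apply floor: max(82, 5) = 82
Hit chance = 82%

82%


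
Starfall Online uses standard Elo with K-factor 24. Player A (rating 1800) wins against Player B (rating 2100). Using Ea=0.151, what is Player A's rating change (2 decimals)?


Elo update: delta = K * (S - Ea), where S = 1 (wins)
S - Ea = 1 - 0.151 = 0.849
Rating change = 24 * 0.849
= 20.38

20.38 rating points


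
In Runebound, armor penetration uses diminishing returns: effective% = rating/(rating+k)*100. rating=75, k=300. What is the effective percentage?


effective% = rating / (rating + k) * 100
= 75 / (75 + 300) * 100
= 75 / 375 * 100
= 0.2 * 100
= 20.00%

20.00%


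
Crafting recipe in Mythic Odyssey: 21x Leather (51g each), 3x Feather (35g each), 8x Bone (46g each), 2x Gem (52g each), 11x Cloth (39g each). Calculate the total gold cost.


Cost breakdown:
  Leather: 21 * 51 = 1071
  Feather: 3 * 35 = 105
  Bone: 8 * 46 = 368
  Gem: 2 * 52 = 104
  Cloth: 11 * 39 = 429
Total = 1071 + 105 + 368 + 104 + 429 = 2077

2077 gold


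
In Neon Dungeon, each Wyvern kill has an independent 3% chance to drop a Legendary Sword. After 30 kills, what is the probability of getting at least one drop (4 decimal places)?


P(at least one) = 1 - P(none) = 1 - (1-p)^n
p = 3/100 = 0.03
1 - p = 0.97
(1 - p)^30 = 0.97^30 = 0.401007
P(at least one) = 1 - 0.401007 = 0.5990

0.5990


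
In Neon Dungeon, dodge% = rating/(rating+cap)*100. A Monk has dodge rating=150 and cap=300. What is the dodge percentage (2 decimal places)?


dodge% = 150 / (150 + 300) * 100
= 150 / 450 * 100
= 0.333333 * 100
= 33.33%

33.33%


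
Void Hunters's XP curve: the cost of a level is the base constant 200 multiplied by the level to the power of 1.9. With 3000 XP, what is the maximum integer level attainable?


XP = 200 * level^1.9, so level = (XP / 200)^(1/1.9)
= (3000 / 200)^(1/1.9)
= 15.0^0.5263
= 4.1591
Floor: level = 4

level 4


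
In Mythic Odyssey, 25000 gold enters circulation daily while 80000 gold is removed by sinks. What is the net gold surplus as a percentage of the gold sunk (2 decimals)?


Net gold = 25000 - 80000 = -55000
Inflation rate = net / sunk * 100 = -55000 / 80000 * 100
= -0.6875 * 100
= -68.75%

-68.75%


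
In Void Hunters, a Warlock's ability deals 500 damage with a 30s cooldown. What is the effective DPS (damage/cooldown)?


DPS = damage / cooldown
= 500 / 30
= 16.67

16.67 DPS


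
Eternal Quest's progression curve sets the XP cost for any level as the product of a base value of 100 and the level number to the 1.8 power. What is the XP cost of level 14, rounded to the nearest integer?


XP = 100 * level^1.8
Substitute level = 14:
XP = 100 * 14^1.8
= 100 * 115.6193
= 11562

11562 XP


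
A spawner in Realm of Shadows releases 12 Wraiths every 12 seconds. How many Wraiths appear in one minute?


Spawns per minute = count * (60 / interval)
= 12 * (60 / 12)
= 12 * 5.0
= 60.0

60.0 per minute


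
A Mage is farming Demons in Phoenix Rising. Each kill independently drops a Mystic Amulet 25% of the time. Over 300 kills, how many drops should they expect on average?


Expected drops = kills * (drop_rate / 100)
= 300 * (25 / 100)
= 300 * 0.25
= 75.0

75.0 drops


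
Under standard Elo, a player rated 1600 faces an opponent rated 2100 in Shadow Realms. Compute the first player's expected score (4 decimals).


Elo expected score: Ea = 1/(1 + 10^((Rb-Ra)/400))
Rb - Ra = 2100 - 1600 = 500
(Rb-Ra)/400 = 500/400 = 1.25
10^1.25 = 17.782794
Ea = 1/(1 + 17.782794) = 1/18.782794 = 0.0532

0.0532


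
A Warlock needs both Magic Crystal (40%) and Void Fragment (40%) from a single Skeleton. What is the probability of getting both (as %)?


For independent events, P(both) = P(A) * P(B)
= 40% * 40%
= 1600 / 100 %
= 16.0%

16.0%


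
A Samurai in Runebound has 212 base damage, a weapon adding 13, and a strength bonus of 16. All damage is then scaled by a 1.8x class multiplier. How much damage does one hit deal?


Sum base + weapon + str = 212 + 13 + 16 = 241
Multiply by 1.8:
241 * 1.8 = 433.8

433.8 damage


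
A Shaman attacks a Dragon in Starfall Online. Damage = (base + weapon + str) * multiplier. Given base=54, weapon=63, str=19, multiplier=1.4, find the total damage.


Sum base + weapon + str = 54 + 63 + 19 = 136
Multiply by 1.4:
136 * 1.4 = 190.4

190.4 damage


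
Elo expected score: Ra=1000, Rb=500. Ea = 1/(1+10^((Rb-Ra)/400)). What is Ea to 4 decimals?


Elo expected score: Ea = 1/(1 + 10^((Rb-Ra)/400))
Rb - Ra = 500 - 1000 = -500
(Rb-Ra)/400 = -500/400 = -1.25
10^-1.25 = 0.056234
Ea = 1/(1 + 0.056234) = 1/1.056234 = 0.9468

0.9468


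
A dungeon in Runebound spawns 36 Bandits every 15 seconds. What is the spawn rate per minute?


Spawns per minute = count * (60 / interval)
= 36 * (60 / 15)
= 36 * 4.0
= 144.0

144.0 per minute


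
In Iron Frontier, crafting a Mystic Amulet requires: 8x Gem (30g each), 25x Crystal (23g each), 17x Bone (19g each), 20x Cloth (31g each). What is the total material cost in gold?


Cost breakdown:
  Gem: 8 * 30 = 240
  Crystal: 25 * 23 = 575
  Bone: 17 * 19 = 323
  Cloth: 20 * 31 = 620
Total = 240 + 575 + 323 + 620 = 1758

1758 gold


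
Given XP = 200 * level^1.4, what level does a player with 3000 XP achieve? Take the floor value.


XP = 200 * level^1.4, so level = (XP / 200)^(1/1.4)
= (3000 / 200)^(1/1.4)
= 15.0^0.7143
= 6.9193
Floor: level = 6

level 6


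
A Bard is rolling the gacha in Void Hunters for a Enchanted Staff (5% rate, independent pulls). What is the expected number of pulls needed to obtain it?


Expected pulls for a geometric distribution = 1/p = 100 / rate%
= 100 / 5
= 20.0

20.0 pulls


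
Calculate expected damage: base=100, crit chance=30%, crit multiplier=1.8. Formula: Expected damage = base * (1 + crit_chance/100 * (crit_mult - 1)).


E[dmg] = base * (1 + crit_chance * (crit_mult - 1))
cc as decimal = 30/100 = 0.3
cm - 1 = 1.8 - 1 = 0.8
Bonus factor = 0.3 * 0.8 = 0.24
Total multiplier = 1 + 0.24 = 1.24
Expected damage = 100 * 1.24 = 124.00

124.00 damage


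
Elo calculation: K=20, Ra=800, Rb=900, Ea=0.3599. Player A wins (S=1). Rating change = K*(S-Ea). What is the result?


Elo update: delta = K * (S - Ea), where S = 1 (wins)
S - Ea = 1 - 0.3599 = 0.6401
Rating change = 20 * 0.6401
= 12.80

12.80 rating points


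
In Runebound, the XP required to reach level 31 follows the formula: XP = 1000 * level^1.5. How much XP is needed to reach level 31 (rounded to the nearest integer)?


XP = 1000 * level^1.5
Substitute level = 31:
XP = 1000 * 31^1.5
= 1000 * 172.6007
= 172601

172601 XP


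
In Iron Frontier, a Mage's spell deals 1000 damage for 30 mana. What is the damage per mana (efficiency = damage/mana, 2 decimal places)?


Efficiency = damage / mana
= 1000 / 30
= 33.33

33.33 dmg/mana


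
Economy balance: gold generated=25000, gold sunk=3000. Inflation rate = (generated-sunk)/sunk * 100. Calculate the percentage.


Net gold = 25000 - 3000 = 22000
Inflation rate = net / sunk * 100 = 22000 / 3000 * 100
= 7.333333 * 100
= 733.33%

733.33%


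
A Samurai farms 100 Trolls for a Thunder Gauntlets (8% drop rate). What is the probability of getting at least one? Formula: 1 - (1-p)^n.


P(at least one) = 1 - P(none) = 1 - (1-p)^n
p = 8/100 = 0.08
1 - p = 0.92
(1 - p)^100 = 0.92^100 = 0.000239
P(at least one) = 1 - 0.000239 = 0.9998

0.9998


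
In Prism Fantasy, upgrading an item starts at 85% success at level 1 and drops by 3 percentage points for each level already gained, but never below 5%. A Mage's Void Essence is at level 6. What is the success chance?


raw_rate = 85 - 3 * (6 - 1)
= 85 - 3 * 5
= 85 - 15
= 70
Apply floor: max(70, 5) = 70%

70%


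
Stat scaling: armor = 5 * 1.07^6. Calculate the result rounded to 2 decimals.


value = base * growth^level
= 5 * 1.07^6
= 5 * 1.50073
= 7.50

7.50 armor


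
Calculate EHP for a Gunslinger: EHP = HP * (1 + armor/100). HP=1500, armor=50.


EHP = 1500 * (1 + 50/100)
= 1500 * (1 + 0.5)
= 1500 * 1.5
= 2250.0

2250.0 EHP


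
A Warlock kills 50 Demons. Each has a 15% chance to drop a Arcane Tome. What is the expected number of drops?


Expected drops = kills * (drop_rate / 100)
= 50 * (15 / 100)
= 50 * 0.15
= 7.5

7.5 drops


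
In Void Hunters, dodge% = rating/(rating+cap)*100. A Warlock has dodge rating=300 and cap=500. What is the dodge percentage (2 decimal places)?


dodge% = 300 / (300 + 500) * 100
= 300 / 800 * 100
= 0.375 * 100
= 37.50%

37.50%


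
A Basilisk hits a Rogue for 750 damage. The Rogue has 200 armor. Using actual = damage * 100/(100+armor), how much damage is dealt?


actual = 750 * 100 / (100 + 200)
= 750 * 100 / 300
= 75000 / 300
= 250.00

250.00 damage


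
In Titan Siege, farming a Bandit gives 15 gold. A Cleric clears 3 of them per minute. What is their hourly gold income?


Gold per minute = 15 * 3 = 45
Gold per hour = 45 * 60 = 2700

2700 gold/hour


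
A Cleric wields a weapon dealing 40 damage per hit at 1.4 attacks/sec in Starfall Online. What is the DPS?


DPS = damage * attack_speed
= 40 * 1.4
= 56.0

56.0 DPS


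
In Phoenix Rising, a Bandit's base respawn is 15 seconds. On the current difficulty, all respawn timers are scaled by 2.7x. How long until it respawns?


Respawn time = base * multiplier
= 15 * 2.7
= 40.5 seconds

40.5 seconds


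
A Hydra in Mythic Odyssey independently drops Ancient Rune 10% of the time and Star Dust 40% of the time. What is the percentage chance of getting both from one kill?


For independent events, P(both) = P(A) * P(B)
= 10% * 40%
= 400 / 100 %
= 4.0%

4.0%


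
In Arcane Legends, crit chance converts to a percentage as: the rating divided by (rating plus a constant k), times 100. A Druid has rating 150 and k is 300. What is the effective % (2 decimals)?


effective% = rating / (rating + k) * 100
= 150 / (150 + 300) * 100
= 150 / 450 * 100
= 0.333333 * 100
= 33.33%

33.33%


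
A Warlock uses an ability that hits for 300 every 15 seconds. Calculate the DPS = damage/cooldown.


DPS = damage / cooldown
= 300 / 15
= 20.00

20.00 DPS


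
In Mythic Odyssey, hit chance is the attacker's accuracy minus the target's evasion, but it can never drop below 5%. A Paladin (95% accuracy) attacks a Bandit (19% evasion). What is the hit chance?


accuracy - evasion = 95 - 19 = 76
Apply floor: max(76, 5) = 76
Hit chance = 76%

76%


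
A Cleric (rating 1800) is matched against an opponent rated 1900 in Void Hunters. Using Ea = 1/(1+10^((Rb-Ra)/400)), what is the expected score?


Elo expected score: Ea = 1/(1 + 10^((Rb-Ra)/400))
Rb - Ra = 1900 - 1800 = 100
(Rb-Ra)/400 = 100/400 = 0.25
10^0.25 = 1.778279
Ea = 1/(1 + 1.778279) = 1/2.778279 = 0.3599

0.3599


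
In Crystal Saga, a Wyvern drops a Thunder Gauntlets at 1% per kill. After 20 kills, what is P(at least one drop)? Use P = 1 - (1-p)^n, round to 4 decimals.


P(at least one) = 1 - P(none) = 1 - (1-p)^n
p = 1/100 = 0.01
1 - p = 0.99
(1 - p)^20 = 0.99^20 = 0.817907
P(at least one) = 1 - 0.817907 = 0.1821

0.1821


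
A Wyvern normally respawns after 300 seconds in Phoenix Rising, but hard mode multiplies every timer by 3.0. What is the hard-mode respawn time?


Respawn time = base * multiplier
= 300 * 3.0
= 900.0 seconds

900.0 seconds


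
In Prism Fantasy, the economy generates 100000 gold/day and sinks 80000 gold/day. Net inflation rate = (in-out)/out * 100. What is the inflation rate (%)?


Net gold = 100000 - 80000 = 20000
Inflation rate = net / sunk * 100 = 20000 / 80000 * 100
= 0.25 * 100
= 25.00%

25.00%


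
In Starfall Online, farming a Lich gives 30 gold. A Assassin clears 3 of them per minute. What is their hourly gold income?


Gold per minute = 30 * 3 = 90
Gold per hour = 90 * 60 = 5400

5400 gold/hour


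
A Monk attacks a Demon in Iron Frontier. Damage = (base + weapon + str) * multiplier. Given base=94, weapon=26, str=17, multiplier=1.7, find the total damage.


Sum base + weapon + str = 94 + 26 + 17 = 137
Multiply by 1.7:
137 * 1.7 = 232.9

232.9 damage


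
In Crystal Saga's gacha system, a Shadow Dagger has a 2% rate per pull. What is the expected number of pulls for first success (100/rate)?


Expected pulls for a geometric distribution = 1/p = 100 / rate%
= 100 / 2
= 50.0

50.0 pulls


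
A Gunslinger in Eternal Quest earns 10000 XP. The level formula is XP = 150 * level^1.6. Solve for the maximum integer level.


XP = 150 * level^1.6, so level = (XP / 150)^(1/1.6)
= (10000 / 150)^(1/1.6)
= 66.6667^0.625
= 13.802
Floor: level = 13

level 13


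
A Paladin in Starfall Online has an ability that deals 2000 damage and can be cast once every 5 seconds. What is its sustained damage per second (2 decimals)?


DPS = damage / cooldown
= 2000 / 5
= 400.00

400.00 DPS


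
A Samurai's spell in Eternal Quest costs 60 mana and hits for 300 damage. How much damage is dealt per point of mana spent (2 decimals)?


Efficiency = damage / mana
= 300 / 60
= 5.00

5.00 dmg/mana


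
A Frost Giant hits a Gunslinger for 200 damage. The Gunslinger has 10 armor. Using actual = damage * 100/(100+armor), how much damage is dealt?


actual = 200 * 100 / (100 + 10)
= 200 * 100 / 110
= 20000 / 110
= 181.82

181.82 damage


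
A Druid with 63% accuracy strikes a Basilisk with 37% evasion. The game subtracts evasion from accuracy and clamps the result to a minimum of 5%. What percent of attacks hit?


accuracy - evasion = 63 - 37 = 26
Apply floor: max(26, 5) = 26
Hit chance = 26%

26%


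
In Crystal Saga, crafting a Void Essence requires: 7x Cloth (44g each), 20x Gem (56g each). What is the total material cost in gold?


Cost breakdown:
  Cloth: 7 * 44 = 308
  Gem: 20 * 56 = 1120
Total = 308 + 1120 = 1428

1428 gold


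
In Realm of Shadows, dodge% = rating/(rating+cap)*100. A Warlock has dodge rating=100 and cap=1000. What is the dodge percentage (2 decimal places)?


dodge% = 100 / (100 + 1000) * 100
= 100 / 1100 * 100
= 0.090909 * 100
= 9.09%

9.09%


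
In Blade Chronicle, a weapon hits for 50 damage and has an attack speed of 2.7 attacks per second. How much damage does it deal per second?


DPS = damage * attack_speed
= 50 * 2.7
= 135.0

135.0 DPS


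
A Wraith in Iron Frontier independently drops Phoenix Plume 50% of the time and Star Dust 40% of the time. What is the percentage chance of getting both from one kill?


For independent events, P(both) = P(A) * P(B)
= 50% * 40%
= 2000 / 100 %
= 20.0%

20.0%


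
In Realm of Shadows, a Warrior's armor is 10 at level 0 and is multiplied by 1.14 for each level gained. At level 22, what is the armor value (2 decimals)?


value = base * growth^level
= 10 * 1.14^22
= 10 * 17.861039
= 178.61

178.61 armor


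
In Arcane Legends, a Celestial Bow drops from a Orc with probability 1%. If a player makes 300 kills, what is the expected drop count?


Expected drops = kills * (drop_rate / 100)
= 300 * (1 / 100)
= 300 * 0.01
= 3.0

3.0 drops


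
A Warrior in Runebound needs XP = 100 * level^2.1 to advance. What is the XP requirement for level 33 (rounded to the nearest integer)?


XP = 100 * level^2.1
Substitute level = 33:
XP = 100 * 33^2.1
= 100 * 1544.8249
= 154482

154482 XP


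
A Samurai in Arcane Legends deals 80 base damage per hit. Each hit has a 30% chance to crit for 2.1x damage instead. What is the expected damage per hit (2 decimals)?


E[dmg] = base * (1 + crit_chance * (crit_mult - 1))
cc as decimal = 30/100 = 0.3
cm - 1 = 2.1 - 1 = 1.1
Bonus factor = 0.3 * 1.1 = 0.33
Total multiplier = 1 + 0.33 = 1.33
Expected damage = 80 * 1.33 = 106.40

106.40 damage


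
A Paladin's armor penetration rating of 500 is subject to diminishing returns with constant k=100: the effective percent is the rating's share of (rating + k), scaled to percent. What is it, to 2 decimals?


effective% = rating / (rating + k) * 100
= 500 / (500 + 100) * 100
= 500 / 600 * 100
= 0.833333 * 100
= 83.33%

83.33%


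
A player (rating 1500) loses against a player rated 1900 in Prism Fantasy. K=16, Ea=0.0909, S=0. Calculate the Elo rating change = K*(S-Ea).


Elo update: delta = K * (S - Ea), where S = 0 (loses)
S - Ea = 0 - 0.0909 = -0.0909
Rating change = 16 * -0.0909
= -1.45

-1.45 rating points


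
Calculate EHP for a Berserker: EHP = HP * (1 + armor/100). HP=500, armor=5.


EHP = 500 * (1 + 5/100)
= 500 * (1 + 0.05)
= 500 * 1.05
= 525.0

525.0 EHP


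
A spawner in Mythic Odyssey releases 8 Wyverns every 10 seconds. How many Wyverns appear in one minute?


Spawns per minute = count * (60 / interval)
= 8 * (60 / 10)
= 8 * 6.0
= 48.0

48.0 per minute


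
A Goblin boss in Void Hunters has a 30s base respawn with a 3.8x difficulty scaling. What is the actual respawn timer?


Respawn time = base * multiplier
= 30 * 3.8
= 114.0 seconds

114.0 seconds


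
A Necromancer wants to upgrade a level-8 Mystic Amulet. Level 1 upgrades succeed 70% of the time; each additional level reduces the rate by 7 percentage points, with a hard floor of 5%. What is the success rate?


raw_rate = 70 - 7 * (8 - 1)
= 70 - 7 * 7
= 70 - 49
= 21
Apply floor: max(21, 5) = 21%

21%


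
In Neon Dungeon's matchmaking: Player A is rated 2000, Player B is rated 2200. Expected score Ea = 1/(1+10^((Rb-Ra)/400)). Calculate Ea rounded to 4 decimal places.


Elo expected score: Ea = 1/(1 + 10^((Rb-Ra)/400))
Rb - Ra = 2200 - 2000 = 200
(Rb-Ra)/400 = 200/400 = 0.5
10^0.5 = 3.162278
Ea = 1/(1 + 3.162278) = 1/4.162278 = 0.2403

0.2403


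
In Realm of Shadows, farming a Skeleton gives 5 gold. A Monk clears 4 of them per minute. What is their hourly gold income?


Gold per minute = 5 * 4 = 20
Gold per hour = 20 * 60 = 1200

1200 gold/hour


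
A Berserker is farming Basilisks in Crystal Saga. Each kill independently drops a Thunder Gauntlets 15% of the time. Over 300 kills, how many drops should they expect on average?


Expected drops = kills * (drop_rate / 100)
= 300 * (15 / 100)
= 300 * 0.15
= 45.0

45.0 drops


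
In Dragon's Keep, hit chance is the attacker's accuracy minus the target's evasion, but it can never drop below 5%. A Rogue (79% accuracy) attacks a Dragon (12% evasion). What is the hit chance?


accuracy - evasion = 79 - 12 = 67
Apply floor: max(67, 5) = 67
Hit chance = 67%

67%


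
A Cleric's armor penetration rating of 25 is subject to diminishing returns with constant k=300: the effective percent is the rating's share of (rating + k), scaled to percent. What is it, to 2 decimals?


effective% = rating / (rating + k) * 100
= 25 / (25 + 300) * 100
= 25 / 325 * 100
= 0.076923 * 100
= 7.69%

7.69%


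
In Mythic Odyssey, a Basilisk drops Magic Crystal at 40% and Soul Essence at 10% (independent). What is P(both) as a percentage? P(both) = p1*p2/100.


For independent events, P(both) = P(A) * P(B)
= 40% * 10%
= 400 / 100 %
= 4.0%

4.0%


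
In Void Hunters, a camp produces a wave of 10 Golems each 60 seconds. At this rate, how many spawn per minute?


Spawns per minute = count * (60 / interval)
= 10 * (60 / 60)
= 10 * 1.0
= 10.0

10.0 per minute


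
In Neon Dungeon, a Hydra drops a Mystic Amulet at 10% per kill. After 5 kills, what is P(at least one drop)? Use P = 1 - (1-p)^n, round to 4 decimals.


P(at least one) = 1 - P(none) = 1 - (1-p)^n
p = 10/100 = 0.1
1 - p = 0.9
(1 - p)^5 = 0.9^5 = 0.590490
P(at least one) = 1 - 0.590490 = 0.4095

0.4095


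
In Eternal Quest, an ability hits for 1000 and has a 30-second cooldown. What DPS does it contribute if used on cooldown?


DPS = damage / cooldown
= 1000 / 30
= 33.33

33.33 DPS


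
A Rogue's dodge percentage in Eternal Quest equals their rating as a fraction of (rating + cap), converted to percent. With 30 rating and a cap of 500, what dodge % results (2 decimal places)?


dodge% = 30 / (30 + 500) * 100
= 30 / 530 * 100
= 0.056604 * 100
= 5.66%

5.66%


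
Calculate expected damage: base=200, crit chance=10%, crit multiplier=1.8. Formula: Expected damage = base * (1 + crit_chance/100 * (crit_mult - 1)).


E[dmg] = base * (1 + crit_chance * (crit_mult - 1))
cc as decimal = 10/100 = 0.1
cm - 1 = 1.8 - 1 = 0.8
Bonus factor = 0.1 * 0.8 = 0.08
Total multiplier = 1 + 0.08 = 1.08
Expected damage = 200 * 1.08 = 216.00

216.00 damage


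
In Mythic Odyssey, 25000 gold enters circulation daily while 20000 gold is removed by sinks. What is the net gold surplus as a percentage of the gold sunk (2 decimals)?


Net gold = 25000 - 20000 = 5000
Inflation rate = net / sunk * 100 = 5000 / 20000 * 100
= 0.25 * 100
= 25.00%

25.00%


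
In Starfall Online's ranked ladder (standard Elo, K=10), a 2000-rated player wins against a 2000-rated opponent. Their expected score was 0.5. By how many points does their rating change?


Elo update: delta = K * (S - Ea), where S = 1 (wins)
S - Ea = 1 - 0.5 = 0.5
Rating change = 10 * 0.5
= 5.00

5.00 rating points


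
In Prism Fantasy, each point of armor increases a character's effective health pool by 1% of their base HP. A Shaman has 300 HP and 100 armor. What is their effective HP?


EHP = 300 * (1 + 100/100)
= 300 * (1 + 1.0)
= 300 * 2.0
= 600.0

600.0 EHP


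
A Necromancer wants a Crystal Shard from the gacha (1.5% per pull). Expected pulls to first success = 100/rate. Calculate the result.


Expected pulls for a geometric distribution = 1/p = 100 / rate%
= 100 / 1.5
= 66.67

66.67 pulls


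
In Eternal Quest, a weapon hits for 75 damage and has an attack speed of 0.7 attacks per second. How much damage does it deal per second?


DPS = damage * attack_speed
= 75 * 0.7
= 52.5

52.5 DPS


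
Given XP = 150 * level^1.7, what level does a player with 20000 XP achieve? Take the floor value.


XP = 150 * level^1.7, so level = (XP / 150)^(1/1.7)
= (20000 / 150)^(1/1.7)
= 133.3333^0.5882
= 17.7813
Floor: level = 17

level 17


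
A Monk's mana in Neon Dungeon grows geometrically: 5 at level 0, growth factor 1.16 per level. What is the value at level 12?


value = base * growth^level
= 5 * 1.16^12
= 5 * 5.936027
= 29.68

29.68 mana


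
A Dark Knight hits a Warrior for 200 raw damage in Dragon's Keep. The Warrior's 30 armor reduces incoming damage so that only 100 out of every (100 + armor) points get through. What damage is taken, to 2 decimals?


actual = 200 * 100 / (100 + 30)
= 200 * 100 / 130
= 20000 / 130
= 153.85

153.85 damage


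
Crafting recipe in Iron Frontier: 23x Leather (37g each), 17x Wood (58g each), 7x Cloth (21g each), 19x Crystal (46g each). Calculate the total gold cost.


Cost breakdown:
  Leather: 23 * 37 = 851
  Wood: 17 * 58 = 986
  Cloth: 7 * 21 = 147
  Crystal: 19 * 46 = 874
Total = 851 + 986 + 147 + 874 = 2858

2858 gold


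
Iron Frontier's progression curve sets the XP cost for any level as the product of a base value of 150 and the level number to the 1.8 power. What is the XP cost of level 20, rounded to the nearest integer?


XP = 150 * level^1.8
Substitute level = 20:
XP = 150 * 20^1.8
= 150 * 219.7121
= 32957

32957 XP


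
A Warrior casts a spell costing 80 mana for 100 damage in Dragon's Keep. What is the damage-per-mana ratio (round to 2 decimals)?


Efficiency = damage / mana
= 100 / 80
= 1.25

1.25 dmg/mana


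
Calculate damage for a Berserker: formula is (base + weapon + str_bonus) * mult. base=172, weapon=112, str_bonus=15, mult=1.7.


Sum base + weapon + str = 172 + 112 + 15 = 299
Multiply by 1.7:
299 * 1.7 = 508.3

508.3 damage


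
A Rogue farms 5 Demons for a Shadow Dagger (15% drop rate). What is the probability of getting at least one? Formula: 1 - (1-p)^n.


P(at least one) = 1 - P(none) = 1 - (1-p)^n
p = 15/100 = 0.15
1 - p = 0.85
(1 - p)^5 = 0.85^5 = 0.443705
P(at least one) = 1 - 0.443705 = 0.5563

0.5563


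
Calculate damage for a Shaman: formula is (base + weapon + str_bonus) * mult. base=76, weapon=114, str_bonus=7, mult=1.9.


Sum base + weapon + str = 76 + 114 + 7 = 197
Multiply by 1.9:
197 * 1.9 = 374.3

374.3 damage


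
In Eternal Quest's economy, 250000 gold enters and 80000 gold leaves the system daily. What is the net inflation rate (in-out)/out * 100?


Net gold = 250000 - 80000 = 170000
Inflation rate = net / sunk * 100 = 170000 / 80000 * 100
= 2.125 * 100
= 212.50%

212.50%


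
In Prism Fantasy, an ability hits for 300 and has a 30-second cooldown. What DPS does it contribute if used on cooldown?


DPS = damage / cooldown
= 300 / 30
= 10.00

10.00 DPS
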